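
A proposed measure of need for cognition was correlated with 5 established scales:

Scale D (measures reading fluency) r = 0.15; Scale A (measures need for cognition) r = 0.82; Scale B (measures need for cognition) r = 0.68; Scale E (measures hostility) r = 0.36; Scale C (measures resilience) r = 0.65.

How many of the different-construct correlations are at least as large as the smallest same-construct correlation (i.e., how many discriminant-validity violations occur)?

0

Convergent (same construct = need for cognition): Scale A, Scale B.
Smallest convergent = 0.68. Discriminant values: 0.15, 0.36, 0.65; count ≥ 0.68 → 0.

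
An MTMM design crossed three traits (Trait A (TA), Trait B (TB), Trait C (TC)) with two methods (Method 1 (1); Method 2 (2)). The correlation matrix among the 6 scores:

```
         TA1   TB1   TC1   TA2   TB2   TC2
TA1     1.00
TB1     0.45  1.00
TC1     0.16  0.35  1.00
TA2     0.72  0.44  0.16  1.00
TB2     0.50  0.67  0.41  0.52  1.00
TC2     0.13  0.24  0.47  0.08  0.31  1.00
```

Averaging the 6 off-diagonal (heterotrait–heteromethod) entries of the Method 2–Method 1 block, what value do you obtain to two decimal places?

0.31

HTHM values (method 2 × method 1): 0.44, 0.16, 0.50, 0.41, 0.13, 0.24; mean = 1.88/6 = 0.31.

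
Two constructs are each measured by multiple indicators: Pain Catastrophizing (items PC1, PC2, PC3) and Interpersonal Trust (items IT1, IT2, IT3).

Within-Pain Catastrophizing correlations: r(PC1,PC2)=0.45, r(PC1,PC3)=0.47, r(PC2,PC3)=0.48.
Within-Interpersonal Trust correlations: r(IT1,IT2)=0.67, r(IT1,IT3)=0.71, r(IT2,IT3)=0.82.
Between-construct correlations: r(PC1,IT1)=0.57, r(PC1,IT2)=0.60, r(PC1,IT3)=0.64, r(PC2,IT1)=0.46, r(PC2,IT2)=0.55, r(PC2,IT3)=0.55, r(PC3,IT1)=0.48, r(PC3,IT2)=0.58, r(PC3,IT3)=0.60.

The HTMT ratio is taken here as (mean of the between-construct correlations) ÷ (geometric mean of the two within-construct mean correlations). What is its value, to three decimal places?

Mean heterotrait r = 5.03/9 = 0.5589.
Mean within-PC = 1.40/3 = 0.4667; mean within-IT = 2.20/3 = 0.7333.
Geometric mean = √(0.4667 × 0.7333) = 0.5850.
HTMT = 0.5589 / 0.5850 = 0.955.

0.955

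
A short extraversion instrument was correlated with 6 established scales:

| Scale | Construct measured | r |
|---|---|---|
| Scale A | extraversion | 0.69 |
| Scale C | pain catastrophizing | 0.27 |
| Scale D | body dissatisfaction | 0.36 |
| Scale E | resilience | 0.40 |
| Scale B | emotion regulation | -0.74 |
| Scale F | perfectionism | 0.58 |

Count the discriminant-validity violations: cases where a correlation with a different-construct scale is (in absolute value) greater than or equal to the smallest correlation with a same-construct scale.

1

Convergent (same construct = extraversion): Scale A.
Smallest convergent = 0.69. Discriminant |r|: 0.27, 0.36, 0.40, 0.74, 0.58; count ≥ 0.69 → 1.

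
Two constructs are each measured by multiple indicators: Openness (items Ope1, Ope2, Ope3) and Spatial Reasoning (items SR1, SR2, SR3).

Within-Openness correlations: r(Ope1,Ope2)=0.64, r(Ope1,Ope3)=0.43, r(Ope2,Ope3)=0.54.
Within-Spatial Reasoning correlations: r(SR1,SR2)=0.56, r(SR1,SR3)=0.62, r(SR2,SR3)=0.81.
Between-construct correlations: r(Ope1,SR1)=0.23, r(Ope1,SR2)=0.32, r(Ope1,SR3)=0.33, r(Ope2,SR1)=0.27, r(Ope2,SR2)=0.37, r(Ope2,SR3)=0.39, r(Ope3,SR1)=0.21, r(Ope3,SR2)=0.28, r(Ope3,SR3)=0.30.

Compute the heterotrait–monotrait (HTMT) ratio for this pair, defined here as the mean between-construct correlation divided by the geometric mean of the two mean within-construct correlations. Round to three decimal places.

Between-construct mean = 2.70/9 = 0.3000.
Mean within-Ope = 1.61/3 = 0.5367; mean within-SR = 1.99/3 = 0.6633.
Geometric mean = √(0.5367 × 0.6633) = 0.5967.
HTMT = 0.3000 / 0.5967 = 0.503.

0.503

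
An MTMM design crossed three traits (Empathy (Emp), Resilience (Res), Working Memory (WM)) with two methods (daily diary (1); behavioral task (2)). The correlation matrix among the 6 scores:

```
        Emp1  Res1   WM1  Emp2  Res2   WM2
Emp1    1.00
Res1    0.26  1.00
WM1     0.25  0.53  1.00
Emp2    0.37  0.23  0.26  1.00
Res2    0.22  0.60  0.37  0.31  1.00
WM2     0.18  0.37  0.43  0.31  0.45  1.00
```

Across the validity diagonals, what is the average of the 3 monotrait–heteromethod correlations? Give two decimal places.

0.47

Convergent values: 0.37, 0.60, 0.43; mean = 1.40/3 = 0.47.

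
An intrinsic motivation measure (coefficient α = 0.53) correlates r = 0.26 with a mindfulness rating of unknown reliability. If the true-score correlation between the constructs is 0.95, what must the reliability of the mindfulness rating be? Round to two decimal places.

r_true = r_obs / √(r_xx · r_yy) ⇒ 0.95 = 0.26 / √(0.53 · r_yy).
√(0.53 · r_yy) = 0.26 / 0.95 = 0.2737; 0.53 · r_yy = 0.0749; r_yy = 0.0749 / 0.53 ≈ 0.14.

0.14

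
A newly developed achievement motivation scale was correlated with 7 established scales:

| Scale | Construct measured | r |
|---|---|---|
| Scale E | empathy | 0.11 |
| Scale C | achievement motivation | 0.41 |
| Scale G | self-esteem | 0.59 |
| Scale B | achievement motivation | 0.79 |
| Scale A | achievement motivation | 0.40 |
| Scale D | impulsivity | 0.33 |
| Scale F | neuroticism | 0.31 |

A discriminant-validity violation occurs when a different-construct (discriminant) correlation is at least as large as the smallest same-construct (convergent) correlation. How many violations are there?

Convergent (same construct = achievement motivation): Scale C, Scale B, Scale A.
Smallest convergent = 0.40. Discriminant values: 0.11, 0.59, 0.33, 0.31; count ≥ 0.40 → 1.

1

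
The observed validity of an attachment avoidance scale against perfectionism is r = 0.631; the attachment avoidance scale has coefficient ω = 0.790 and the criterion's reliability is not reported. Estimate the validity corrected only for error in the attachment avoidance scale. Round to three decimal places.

Single correction: r_c = r_obs / √r_xx = 0.631 / √0.790 = 0.631 / 0.8888 ≈ 0.710.

0.710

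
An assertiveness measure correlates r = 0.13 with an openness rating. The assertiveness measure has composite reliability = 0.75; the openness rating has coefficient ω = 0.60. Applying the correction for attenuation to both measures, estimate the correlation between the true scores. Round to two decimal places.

r_true = r_obs / √(r_xx · r_yy) = 0.13 / √(0.75 × 0.60) = 0.13 / √0.4500 = 0.13 / 0.6708 ≈ 0.19.

0.19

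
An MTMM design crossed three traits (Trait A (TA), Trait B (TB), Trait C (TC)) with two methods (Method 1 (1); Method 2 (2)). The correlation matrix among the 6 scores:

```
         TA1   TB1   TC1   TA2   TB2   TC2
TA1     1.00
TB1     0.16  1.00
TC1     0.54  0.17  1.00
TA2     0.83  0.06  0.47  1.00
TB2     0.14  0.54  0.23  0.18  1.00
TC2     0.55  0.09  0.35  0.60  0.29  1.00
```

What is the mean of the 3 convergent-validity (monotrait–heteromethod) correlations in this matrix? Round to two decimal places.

Convergent values: 0.83, 0.54, 0.35; mean = 1.72/3 = 0.57.

0.57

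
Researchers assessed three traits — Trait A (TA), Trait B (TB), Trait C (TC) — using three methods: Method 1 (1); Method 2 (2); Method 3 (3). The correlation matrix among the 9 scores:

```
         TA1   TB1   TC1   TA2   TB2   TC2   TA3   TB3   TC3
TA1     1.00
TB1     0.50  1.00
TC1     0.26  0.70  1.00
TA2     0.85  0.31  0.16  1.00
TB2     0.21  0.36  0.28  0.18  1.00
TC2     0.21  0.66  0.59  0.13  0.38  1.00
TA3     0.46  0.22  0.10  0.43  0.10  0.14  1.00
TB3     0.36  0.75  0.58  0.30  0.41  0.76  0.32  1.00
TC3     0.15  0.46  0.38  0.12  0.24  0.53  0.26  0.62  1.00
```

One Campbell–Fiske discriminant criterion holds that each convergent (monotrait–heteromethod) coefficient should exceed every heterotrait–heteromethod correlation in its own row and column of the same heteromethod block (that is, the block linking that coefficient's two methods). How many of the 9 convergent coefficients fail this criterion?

Checking each validity diagonal entry against its comparison values:
TA (methods 1·2): 0.85 vs {0.21, 0.31, 0.21, 0.16} → pass.
TA (methods 1·3): 0.46 vs {0.36, 0.22, 0.15, 0.10} → pass.
TA (methods 2·3): 0.43 vs {0.30, 0.10, 0.12, 0.14} → pass.
TB (methods 1·2): 0.36 vs {0.31, 0.21, 0.66, 0.28} → fail.
TB (methods 1·3): 0.75 vs {0.22, 0.36, 0.46, 0.58} → pass.
TB (methods 2·3): 0.41 vs {0.10, 0.30, 0.24, 0.76} → fail.
TC (methods 1·2): 0.59 vs {0.16, 0.21, 0.28, 0.66} → fail.
TC (methods 1·3): 0.38 vs {0.10, 0.15, 0.58, 0.46} → fail.
TC (methods 2·3): 0.53 vs {0.14, 0.12, 0.76, 0.24} → fail.
5 of 9 fail.

5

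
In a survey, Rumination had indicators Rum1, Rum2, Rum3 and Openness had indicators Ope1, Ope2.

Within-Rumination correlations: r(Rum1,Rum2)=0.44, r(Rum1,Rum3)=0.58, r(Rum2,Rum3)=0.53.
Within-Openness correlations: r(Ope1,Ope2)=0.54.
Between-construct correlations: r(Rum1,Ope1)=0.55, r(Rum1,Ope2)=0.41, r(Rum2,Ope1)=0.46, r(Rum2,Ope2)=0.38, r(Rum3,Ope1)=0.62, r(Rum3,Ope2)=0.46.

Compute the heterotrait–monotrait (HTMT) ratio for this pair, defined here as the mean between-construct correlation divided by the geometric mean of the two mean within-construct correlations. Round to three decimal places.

0.909

Mean between = 2.88/6 = 0.4800.
Mean within-Rum = 1.55/3 = 0.5167; mean within-Ope = 0.54/1 = 0.5400.
Geometric mean = √(0.5167 × 0.5400) = 0.5282.
HTMT = 0.4800 / 0.5282 = 0.909.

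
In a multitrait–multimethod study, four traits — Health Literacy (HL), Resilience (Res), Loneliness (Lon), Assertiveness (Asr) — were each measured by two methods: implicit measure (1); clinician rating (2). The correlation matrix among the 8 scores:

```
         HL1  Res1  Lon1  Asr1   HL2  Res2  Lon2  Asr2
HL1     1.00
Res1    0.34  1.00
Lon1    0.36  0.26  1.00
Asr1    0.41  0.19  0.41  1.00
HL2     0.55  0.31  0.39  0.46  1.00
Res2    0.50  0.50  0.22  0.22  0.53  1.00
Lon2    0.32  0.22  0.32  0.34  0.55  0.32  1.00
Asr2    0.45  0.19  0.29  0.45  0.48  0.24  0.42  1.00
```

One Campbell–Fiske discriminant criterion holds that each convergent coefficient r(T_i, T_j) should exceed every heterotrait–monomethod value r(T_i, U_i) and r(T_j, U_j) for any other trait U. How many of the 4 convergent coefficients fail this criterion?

4

Convergent coefficients and their comparison sets:
HL (methods 1·2): 0.55 vs {0.34, 0.53, 0.36, 0.55, 0.41, 0.48} → fail.
Res (methods 1·2): 0.50 vs {0.34, 0.53, 0.26, 0.32, 0.19, 0.24} → fail.
Lon (methods 1·2): 0.32 vs {0.36, 0.55, 0.26, 0.32, 0.41, 0.42} → fail.
Asr (methods 1·2): 0.45 vs {0.41, 0.48, 0.19, 0.24, 0.41, 0.42} → fail.
4 of 4 fail.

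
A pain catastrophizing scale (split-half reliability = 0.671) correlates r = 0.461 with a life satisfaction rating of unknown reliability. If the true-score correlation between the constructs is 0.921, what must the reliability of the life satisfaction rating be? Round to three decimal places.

0.373

r_true = r_obs / √(r_xx · r_yy) ⇒ 0.921 = 0.461 / √(0.671 · r_yy).
√(0.671 · r_yy) = 0.461 / 0.921 = 0.5005; 0.671 · r_yy = 0.2505; r_yy = 0.2505 / 0.671 ≈ 0.373.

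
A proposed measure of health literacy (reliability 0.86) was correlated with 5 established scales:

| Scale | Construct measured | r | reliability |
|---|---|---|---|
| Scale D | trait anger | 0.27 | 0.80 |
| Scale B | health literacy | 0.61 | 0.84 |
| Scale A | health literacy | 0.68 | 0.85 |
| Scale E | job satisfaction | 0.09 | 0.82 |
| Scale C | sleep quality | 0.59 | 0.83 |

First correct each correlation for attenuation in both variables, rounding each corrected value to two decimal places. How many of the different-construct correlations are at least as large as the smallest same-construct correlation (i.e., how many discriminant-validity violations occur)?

0

Disattenuated r (r / √(r_scale · r_new)):
  Scale D (disc): 0.27 / √(0.80·0.86) = 0.33
  Scale B (conv): 0.61 / √(0.84·0.86) = 0.72
  Scale A (conv): 0.68 / √(0.85·0.86) = 0.80
  Scale E (disc): 0.09 / √(0.82·0.86) = 0.11
  Scale C (disc): 0.59 / √(0.83·0.86) = 0.70
Smallest convergent = 0.72. Discriminant values: 0.33, 0.11, 0.70; count ≥ 0.72 → 0.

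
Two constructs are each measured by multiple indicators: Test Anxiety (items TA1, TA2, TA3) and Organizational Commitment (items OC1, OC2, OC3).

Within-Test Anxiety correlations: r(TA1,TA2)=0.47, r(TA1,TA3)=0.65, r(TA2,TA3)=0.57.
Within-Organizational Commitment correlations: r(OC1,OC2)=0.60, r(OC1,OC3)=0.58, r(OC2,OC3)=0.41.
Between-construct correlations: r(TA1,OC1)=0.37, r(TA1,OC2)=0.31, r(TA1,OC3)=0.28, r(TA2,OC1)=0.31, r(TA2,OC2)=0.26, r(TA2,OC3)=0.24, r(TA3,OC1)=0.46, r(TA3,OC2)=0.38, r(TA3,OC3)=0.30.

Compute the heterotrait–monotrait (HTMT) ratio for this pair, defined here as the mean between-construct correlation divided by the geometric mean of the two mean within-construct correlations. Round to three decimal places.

Mean heterotrait r = 2.91/9 = 0.3233.
Mean within-TA = 1.69/3 = 0.5633; mean within-OC = 1.59/3 = 0.5300.
Geometric mean = √(0.5633 × 0.5300) = 0.5464.
HTMT = 0.3233 / 0.5464 = 0.592.

0.592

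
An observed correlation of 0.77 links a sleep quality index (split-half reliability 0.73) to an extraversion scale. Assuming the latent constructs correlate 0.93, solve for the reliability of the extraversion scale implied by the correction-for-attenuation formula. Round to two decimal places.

0.94

r_true = r_obs / √(r_xx · r_yy) ⇒ 0.93 = 0.77 / √(0.73 · r_yy).
√(0.73 · r_yy) = 0.77 / 0.93 = 0.8280; 0.73 · r_yy = 0.6856; r_yy = 0.6856 / 0.73 ≈ 0.94.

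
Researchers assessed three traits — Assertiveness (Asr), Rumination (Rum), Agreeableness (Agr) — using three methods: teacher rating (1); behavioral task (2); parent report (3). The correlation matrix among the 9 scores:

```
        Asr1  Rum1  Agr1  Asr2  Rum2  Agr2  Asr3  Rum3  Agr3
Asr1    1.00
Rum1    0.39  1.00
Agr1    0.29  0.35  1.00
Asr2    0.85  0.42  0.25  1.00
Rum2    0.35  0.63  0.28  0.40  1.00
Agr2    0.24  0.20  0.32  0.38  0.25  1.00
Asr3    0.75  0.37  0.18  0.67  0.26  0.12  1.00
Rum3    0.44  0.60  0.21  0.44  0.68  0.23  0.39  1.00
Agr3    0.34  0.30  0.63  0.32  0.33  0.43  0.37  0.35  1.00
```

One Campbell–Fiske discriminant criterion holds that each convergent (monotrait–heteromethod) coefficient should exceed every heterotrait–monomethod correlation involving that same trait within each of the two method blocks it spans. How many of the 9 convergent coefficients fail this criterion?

Convergent coefficients and their comparison sets:
Asr (methods 1·2): 0.85 vs {0.39, 0.40, 0.29, 0.38} → pass.
Asr (methods 1·3): 0.75 vs {0.39, 0.39, 0.29, 0.37} → pass.
Asr (methods 2·3): 0.67 vs {0.40, 0.39, 0.38, 0.37} → pass.
Rum (methods 1·2): 0.63 vs {0.39, 0.40, 0.35, 0.25} → pass.
Rum (methods 1·3): 0.60 vs {0.39, 0.39, 0.35, 0.35} → pass.
Rum (methods 2·3): 0.68 vs {0.40, 0.39, 0.25, 0.35} → pass.
Agr (methods 1·2): 0.32 vs {0.29, 0.38, 0.35, 0.25} → fail.
Agr (methods 1·3): 0.63 vs {0.29, 0.37, 0.35, 0.35} → pass.
Agr (methods 2·3): 0.43 vs {0.38, 0.37, 0.25, 0.35} → pass.
1 of 9 fail.

1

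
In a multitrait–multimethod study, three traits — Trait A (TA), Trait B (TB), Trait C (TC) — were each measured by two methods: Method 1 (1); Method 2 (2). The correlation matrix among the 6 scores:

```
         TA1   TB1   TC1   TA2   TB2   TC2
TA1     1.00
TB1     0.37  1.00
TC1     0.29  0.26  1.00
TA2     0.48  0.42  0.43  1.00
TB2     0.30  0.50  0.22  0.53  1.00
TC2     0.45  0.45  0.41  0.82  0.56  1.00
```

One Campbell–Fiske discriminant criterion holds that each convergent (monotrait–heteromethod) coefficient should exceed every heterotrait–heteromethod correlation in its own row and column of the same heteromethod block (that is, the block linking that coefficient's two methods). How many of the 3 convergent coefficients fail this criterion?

Each convergent coefficient versus the relevant comparison correlations:
TA (methods 1·2): 0.48 vs {0.30, 0.42, 0.45, 0.43} → pass.
TB (methods 1·2): 0.50 vs {0.42, 0.30, 0.45, 0.22} → pass.
TC (methods 1·2): 0.41 vs {0.43, 0.45, 0.22, 0.45} → fail.
1 of 3 fail.

1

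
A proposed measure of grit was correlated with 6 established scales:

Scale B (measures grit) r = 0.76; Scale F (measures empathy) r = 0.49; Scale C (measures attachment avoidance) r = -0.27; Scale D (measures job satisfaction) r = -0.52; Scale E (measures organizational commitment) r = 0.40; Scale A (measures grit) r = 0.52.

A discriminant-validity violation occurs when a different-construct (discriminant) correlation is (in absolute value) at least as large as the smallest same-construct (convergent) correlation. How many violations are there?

1

Convergent (same construct = grit): Scale B, Scale A.
Smallest convergent = 0.52. Discriminant |r|: 0.49, 0.27, 0.52, 0.40; count ≥ 0.52 → 1.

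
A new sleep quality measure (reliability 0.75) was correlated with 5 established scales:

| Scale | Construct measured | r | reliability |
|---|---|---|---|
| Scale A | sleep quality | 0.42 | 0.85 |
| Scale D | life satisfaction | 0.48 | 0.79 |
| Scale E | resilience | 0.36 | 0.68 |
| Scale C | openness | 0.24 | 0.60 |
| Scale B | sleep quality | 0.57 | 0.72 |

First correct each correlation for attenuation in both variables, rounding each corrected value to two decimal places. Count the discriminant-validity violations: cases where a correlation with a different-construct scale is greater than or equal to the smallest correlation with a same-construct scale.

Disattenuated r (r / √(r_scale · r_new)):
  Scale A (conv): 0.42 / √(0.85·0.75) = 0.53
  Scale D (disc): 0.48 / √(0.79·0.75) = 0.62
  Scale E (disc): 0.36 / √(0.68·0.75) = 0.50
  Scale C (disc): 0.24 / √(0.60·0.75) = 0.36
  Scale B (conv): 0.57 / √(0.72·0.75) = 0.78
Smallest convergent = 0.53. Discriminant values: 0.62, 0.50, 0.36; count ≥ 0.53 → 1.

1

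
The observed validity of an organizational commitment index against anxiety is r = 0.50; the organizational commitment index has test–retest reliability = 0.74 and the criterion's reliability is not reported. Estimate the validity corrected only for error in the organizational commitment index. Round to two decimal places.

Single correction: r_c = r_obs / √r_xx = 0.50 / √0.74 = 0.50 / 0.8602 ≈ 0.58.

0.58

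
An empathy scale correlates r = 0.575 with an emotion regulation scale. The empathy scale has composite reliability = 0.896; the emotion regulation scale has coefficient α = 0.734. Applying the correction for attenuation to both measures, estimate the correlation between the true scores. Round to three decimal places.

r_true = r_obs / √(r_xx · r_yy) = 0.575 / √(0.896 × 0.734) = 0.575 / √0.657664 = 0.575 / 0.8110 ≈ 0.709.

0.709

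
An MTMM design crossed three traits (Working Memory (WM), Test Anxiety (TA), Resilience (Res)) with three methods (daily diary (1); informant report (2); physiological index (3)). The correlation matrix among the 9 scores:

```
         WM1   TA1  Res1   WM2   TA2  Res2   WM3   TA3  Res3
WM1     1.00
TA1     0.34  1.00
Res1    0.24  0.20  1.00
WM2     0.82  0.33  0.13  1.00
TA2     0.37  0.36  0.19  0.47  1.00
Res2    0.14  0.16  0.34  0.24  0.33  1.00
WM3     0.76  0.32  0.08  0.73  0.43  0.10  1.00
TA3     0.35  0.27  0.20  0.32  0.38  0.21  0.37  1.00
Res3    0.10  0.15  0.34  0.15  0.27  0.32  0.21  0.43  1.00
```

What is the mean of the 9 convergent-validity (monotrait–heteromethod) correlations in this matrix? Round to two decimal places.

Convergent values: 0.82, 0.76, 0.73, 0.36, 0.27, 0.38, 0.34, 0.34, 0.32; mean = 4.32/9 = 0.48.

0.48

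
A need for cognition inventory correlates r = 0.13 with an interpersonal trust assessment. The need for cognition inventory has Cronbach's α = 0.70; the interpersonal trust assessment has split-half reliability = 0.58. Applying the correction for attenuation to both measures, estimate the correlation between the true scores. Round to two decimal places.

r_true = r_obs / √(r_xx · r_yy) = 0.13 / √(0.70 × 0.58) = 0.13 / √0.4060 = 0.13 / 0.6372 ≈ 0.20.

0.20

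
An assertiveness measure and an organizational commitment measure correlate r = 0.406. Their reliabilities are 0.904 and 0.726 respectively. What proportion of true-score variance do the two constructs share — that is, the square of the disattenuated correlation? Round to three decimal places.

0.251

Disattenuated r = 0.406 / √(0.904 × 0.726) = 0.406 / 0.8101 = 0.5012.
Shared true-score variance = 0.5012² = 0.2512 ≈ 0.251.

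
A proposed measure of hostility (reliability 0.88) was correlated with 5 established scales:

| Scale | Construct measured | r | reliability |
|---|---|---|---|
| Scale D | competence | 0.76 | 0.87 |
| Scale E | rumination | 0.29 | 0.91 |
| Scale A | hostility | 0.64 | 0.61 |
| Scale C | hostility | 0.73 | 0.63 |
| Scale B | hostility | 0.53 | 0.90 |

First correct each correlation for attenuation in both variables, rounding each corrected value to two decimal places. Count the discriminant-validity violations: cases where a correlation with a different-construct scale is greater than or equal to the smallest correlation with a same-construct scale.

1

Disattenuated r (r / √(r_scale · r_new)):
  Scale D (disc): 0.76 / √(0.87·0.88) = 0.87
  Scale E (disc): 0.29 / √(0.91·0.88) = 0.32
  Scale A (conv): 0.64 / √(0.61·0.88) = 0.87
  Scale C (conv): 0.73 / √(0.63·0.88) = 0.98
  Scale B (conv): 0.53 / √(0.90·0.88) = 0.60
Smallest convergent = 0.60. Discriminant values: 0.87, 0.32; count ≥ 0.60 → 1.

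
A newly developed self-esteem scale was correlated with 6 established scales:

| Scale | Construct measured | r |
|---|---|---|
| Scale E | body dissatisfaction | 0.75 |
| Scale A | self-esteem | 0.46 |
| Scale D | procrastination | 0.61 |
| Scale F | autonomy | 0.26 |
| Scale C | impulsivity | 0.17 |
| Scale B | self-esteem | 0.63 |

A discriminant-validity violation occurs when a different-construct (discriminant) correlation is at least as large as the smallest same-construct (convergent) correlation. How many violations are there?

Convergent (same construct = self-esteem): Scale A, Scale B.
Smallest convergent = 0.46. Discriminant values: 0.75, 0.61, 0.26, 0.17; count ≥ 0.46 → 2.

2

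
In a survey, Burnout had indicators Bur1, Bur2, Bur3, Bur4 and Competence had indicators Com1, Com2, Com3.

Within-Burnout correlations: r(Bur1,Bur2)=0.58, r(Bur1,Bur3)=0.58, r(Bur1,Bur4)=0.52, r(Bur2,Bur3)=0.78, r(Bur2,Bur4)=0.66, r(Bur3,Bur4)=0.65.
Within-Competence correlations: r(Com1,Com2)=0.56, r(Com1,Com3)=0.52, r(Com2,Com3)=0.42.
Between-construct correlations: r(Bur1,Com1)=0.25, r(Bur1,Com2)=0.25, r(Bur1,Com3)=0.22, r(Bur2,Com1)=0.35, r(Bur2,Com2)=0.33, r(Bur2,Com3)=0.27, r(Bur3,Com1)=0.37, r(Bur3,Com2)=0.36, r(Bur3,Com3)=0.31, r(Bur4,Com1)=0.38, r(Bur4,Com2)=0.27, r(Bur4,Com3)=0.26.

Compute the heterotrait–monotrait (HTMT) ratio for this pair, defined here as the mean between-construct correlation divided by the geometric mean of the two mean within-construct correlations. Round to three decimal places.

Mean between = 3.62/12 = 0.3017.
Mean within-Bur = 3.77/6 = 0.6283; mean within-Com = 1.50/3 = 0.5000.
Geometric mean = √(0.6283 × 0.5000) = 0.5605.
HTMT = 0.3017 / 0.5605 = 0.538.

0.538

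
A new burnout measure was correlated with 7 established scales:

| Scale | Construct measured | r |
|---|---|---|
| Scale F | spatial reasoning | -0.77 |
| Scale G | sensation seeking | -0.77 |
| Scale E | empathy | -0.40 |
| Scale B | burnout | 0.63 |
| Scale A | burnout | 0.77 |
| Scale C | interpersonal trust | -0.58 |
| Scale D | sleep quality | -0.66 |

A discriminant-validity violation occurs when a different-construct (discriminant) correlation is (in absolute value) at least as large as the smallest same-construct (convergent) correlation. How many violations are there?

3

Convergent (same construct = burnout): Scale B, Scale A.
Smallest convergent = 0.63. Discriminant |r|: 0.77, 0.77, 0.40, 0.58, 0.66; count ≥ 0.63 → 3.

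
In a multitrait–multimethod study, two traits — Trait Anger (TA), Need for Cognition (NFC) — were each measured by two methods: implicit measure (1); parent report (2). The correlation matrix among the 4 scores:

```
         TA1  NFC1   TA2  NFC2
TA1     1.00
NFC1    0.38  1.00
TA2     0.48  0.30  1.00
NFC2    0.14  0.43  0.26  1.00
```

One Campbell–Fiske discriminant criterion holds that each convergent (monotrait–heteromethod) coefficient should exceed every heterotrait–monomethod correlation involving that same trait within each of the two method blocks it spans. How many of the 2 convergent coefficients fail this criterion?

0

Each convergent coefficient versus the relevant comparison correlations:
TA (methods 1·2): 0.48 vs {0.38, 0.26} → pass.
NFC (methods 1·2): 0.43 vs {0.38, 0.26} → pass.
0 of 2 fail.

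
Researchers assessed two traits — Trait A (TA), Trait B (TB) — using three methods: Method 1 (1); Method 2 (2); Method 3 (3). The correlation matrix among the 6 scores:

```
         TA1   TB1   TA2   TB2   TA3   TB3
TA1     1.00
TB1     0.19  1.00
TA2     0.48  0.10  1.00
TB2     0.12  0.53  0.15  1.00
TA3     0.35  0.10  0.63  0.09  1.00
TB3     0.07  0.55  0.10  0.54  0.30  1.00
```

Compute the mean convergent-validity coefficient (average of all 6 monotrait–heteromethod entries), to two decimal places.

0.51

Convergent values: 0.48, 0.35, 0.63, 0.53, 0.55, 0.54; mean = 3.08/6 = 0.51.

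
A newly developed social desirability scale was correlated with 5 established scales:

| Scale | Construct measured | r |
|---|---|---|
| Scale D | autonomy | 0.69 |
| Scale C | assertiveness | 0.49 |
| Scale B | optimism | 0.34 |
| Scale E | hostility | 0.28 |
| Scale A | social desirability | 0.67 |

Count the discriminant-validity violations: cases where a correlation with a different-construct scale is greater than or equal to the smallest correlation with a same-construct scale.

Convergent (same construct = social desirability): Scale A.
Smallest convergent = 0.67. Discriminant values: 0.69, 0.49, 0.34, 0.28; count ≥ 0.67 → 1.

1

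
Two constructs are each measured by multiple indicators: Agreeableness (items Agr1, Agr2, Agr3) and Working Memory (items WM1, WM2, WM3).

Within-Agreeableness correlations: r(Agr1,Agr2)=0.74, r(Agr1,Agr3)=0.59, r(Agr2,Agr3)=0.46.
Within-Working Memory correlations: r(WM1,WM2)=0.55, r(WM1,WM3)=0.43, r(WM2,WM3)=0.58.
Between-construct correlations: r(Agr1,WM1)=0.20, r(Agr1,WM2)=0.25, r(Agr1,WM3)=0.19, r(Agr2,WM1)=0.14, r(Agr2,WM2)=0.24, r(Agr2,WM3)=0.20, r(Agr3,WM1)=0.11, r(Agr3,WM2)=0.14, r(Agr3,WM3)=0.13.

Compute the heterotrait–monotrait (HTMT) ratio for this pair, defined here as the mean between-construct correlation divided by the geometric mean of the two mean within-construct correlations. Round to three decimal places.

Mean between = 1.60/9 = 0.1778.
Mean within-Agr = 1.79/3 = 0.5967; mean within-WM = 1.56/3 = 0.5200.
Geometric mean = √(0.5967 × 0.5200) = 0.5570.
HTMT = 0.1778 / 0.5570 = 0.319.

0.319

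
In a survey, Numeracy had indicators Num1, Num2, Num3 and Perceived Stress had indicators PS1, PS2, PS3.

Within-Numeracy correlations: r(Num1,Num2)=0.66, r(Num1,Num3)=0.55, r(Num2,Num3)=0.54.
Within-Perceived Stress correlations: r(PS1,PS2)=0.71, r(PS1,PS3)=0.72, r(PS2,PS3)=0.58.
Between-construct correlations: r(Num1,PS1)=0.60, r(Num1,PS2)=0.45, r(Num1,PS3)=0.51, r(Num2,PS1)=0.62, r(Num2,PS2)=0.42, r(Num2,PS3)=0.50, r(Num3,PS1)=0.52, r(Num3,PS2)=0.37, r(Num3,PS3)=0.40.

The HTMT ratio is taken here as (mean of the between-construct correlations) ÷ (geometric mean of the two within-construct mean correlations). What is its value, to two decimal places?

Between-construct mean = 4.39/9 = 0.4878.
Mean within-Num = 1.75/3 = 0.5833; mean within-PS = 2.01/3 = 0.6700.
Geometric mean = √(0.5833 × 0.6700) = 0.6251.
HTMT = 0.4878 / 0.6251 = 0.78.

0.78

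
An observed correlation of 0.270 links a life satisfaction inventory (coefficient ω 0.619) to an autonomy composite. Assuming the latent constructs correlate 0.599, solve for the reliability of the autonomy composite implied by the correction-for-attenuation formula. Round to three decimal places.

r_true = r_obs / √(r_xx · r_yy) ⇒ 0.599 = 0.270 / √(0.619 · r_yy).
√(0.619 · r_yy) = 0.270 / 0.599 = 0.4508; 0.619 · r_yy = 0.2032; r_yy = 0.2032 / 0.619 ≈ 0.328.

0.328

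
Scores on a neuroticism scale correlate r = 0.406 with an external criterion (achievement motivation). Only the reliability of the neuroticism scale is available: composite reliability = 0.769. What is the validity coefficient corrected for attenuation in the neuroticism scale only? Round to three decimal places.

Single correction: r_c = r_obs / √r_xx = 0.406 / √0.769 = 0.406 / 0.8769 ≈ 0.463.

0.463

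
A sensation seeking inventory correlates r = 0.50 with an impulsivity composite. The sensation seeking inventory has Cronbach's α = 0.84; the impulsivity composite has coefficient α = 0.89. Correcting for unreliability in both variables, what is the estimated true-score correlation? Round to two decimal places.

0.58

r_true = r_obs / √(r_xx · r_yy) = 0.50 / √(0.84 × 0.89) = 0.50 / √0.7476 = 0.50 / 0.8646 ≈ 0.58.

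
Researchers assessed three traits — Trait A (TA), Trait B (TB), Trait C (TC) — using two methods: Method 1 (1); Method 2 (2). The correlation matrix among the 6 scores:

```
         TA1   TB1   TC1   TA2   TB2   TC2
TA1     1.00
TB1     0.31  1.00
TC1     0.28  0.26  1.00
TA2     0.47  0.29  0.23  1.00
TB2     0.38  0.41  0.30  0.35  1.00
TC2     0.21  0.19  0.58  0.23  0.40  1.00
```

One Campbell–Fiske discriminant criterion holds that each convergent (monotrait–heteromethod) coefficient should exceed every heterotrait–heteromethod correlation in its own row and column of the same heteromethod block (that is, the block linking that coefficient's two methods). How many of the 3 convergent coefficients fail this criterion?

0

Each convergent coefficient versus the relevant comparison correlations:
TA (methods 1·2): 0.47 vs {0.38, 0.29, 0.21, 0.23} → pass.
TB (methods 1·2): 0.41 vs {0.29, 0.38, 0.19, 0.30} → pass.
TC (methods 1·2): 0.58 vs {0.23, 0.21, 0.30, 0.19} → pass.
0 of 3 fail.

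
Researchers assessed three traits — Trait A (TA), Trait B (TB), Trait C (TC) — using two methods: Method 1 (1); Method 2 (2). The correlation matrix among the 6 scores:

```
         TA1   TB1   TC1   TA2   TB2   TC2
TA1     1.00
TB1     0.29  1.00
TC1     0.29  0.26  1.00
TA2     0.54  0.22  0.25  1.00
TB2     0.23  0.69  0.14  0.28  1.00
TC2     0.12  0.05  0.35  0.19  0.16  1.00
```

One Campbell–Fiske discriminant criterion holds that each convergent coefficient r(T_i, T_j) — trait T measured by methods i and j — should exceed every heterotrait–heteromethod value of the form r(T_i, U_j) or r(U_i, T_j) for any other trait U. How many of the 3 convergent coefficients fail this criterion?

Checking each validity diagonal entry against its comparison values:
TA (methods 1·2): 0.54 vs {0.23, 0.22, 0.12, 0.25} → pass.
TB (methods 1·2): 0.69 vs {0.22, 0.23, 0.05, 0.14} → pass.
TC (methods 1·2): 0.35 vs {0.25, 0.12, 0.14, 0.05} → pass.
0 of 3 fail.

0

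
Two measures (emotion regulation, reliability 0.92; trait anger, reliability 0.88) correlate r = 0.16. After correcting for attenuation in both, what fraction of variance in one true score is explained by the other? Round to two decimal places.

Disattenuated r = 0.16 / √(0.92 × 0.88) = 0.16 / 0.8998 = 0.1778.
Shared true-score variance = 0.1778² = 0.0316 ≈ 0.03.

0.03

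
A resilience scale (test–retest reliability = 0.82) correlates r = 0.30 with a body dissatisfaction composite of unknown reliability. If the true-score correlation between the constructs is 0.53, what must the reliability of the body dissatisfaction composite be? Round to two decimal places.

r_true = r_obs / √(r_xx · r_yy) ⇒ 0.53 = 0.30 / √(0.82 · r_yy).
√(0.82 · r_yy) = 0.30 / 0.53 = 0.5660; 0.82 · r_yy = 0.3204; r_yy = 0.3204 / 0.82 ≈ 0.39.

0.39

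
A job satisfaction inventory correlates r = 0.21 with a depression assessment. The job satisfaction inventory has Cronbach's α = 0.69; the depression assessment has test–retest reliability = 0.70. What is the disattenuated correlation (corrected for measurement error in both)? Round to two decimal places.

r_true = r_obs / √(r_xx · r_yy) = 0.21 / √(0.69 × 0.70) = 0.21 / √0.4830 = 0.21 / 0.6950 ≈ 0.30.

0.30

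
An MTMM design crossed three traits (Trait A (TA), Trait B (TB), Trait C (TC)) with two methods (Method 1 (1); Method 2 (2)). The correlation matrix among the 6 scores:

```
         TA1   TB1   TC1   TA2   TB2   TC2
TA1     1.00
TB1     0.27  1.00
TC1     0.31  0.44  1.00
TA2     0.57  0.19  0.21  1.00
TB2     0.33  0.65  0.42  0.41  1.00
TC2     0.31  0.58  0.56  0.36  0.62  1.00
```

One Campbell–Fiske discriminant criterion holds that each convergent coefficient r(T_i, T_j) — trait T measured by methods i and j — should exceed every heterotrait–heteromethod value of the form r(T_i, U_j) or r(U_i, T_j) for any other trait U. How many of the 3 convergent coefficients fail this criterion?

1

Checking each validity diagonal entry against its comparison values:
TA (methods 1·2): 0.57 vs {0.33, 0.19, 0.31, 0.21} → pass.
TB (methods 1·2): 0.65 vs {0.19, 0.33, 0.58, 0.42} → pass.
TC (methods 1·2): 0.56 vs {0.21, 0.31, 0.42, 0.58} → fail.
1 of 3 fail.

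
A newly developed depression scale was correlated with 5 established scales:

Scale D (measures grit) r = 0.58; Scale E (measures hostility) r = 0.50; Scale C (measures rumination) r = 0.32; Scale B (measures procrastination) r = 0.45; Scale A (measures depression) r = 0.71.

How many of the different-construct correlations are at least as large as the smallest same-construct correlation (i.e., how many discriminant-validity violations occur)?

Convergent (same construct = depression): Scale A.
Smallest convergent = 0.71. Discriminant values: 0.58, 0.50, 0.32, 0.45; count ≥ 0.71 → 0.

0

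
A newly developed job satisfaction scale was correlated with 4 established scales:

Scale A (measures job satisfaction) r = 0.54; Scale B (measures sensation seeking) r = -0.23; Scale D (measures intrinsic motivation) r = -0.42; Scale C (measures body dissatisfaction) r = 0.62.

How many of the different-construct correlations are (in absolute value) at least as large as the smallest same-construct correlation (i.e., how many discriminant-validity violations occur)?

1

Convergent (same construct = job satisfaction): Scale A.
Smallest convergent = 0.54. Discriminant |r|: 0.23, 0.42, 0.62; count ≥ 0.54 → 1.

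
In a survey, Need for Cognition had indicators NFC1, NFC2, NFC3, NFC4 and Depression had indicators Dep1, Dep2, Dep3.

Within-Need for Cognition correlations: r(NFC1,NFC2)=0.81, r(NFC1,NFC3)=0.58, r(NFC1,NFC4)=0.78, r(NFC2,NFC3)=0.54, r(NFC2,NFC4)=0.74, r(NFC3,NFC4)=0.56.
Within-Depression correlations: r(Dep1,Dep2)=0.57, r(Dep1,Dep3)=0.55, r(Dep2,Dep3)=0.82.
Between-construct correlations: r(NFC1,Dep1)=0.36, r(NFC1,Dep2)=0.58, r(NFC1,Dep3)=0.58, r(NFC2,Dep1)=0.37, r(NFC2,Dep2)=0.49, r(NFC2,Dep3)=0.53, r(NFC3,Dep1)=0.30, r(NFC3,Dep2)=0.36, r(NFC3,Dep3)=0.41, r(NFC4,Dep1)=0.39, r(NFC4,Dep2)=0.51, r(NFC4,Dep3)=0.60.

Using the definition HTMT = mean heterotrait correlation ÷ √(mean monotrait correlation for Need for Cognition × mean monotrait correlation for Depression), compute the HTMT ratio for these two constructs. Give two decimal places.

0.69

Mean between = 5.48/12 = 0.4567.
Mean within-NFC = 4.01/6 = 0.6683; mean within-Dep = 1.94/3 = 0.6467.
Geometric mean = √(0.6683 × 0.6467) = 0.6574.
HTMT = 0.4567 / 0.6574 = 0.69.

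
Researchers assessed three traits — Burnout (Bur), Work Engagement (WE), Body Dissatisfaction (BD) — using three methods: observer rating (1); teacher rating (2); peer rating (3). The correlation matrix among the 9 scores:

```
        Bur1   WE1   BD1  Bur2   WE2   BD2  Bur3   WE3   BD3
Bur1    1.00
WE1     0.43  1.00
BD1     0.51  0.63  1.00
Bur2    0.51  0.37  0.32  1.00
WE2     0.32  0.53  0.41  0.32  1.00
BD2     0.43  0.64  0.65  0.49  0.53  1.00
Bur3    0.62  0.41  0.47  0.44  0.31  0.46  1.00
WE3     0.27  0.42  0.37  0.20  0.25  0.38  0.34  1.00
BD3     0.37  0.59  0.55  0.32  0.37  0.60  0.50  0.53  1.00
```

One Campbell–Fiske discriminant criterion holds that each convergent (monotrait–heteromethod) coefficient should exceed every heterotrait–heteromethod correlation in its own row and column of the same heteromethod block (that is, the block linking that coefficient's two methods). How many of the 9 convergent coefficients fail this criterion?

Each convergent coefficient versus the relevant comparison correlations:
Bur (methods 1·2): 0.51 vs {0.32, 0.37, 0.43, 0.32} → pass.
Bur (methods 1·3): 0.62 vs {0.27, 0.41, 0.37, 0.47} → pass.
Bur (methods 2·3): 0.44 vs {0.20, 0.31, 0.32, 0.46} → fail.
WE (methods 1·2): 0.53 vs {0.37, 0.32, 0.64, 0.41} → fail.
WE (methods 1·3): 0.42 vs {0.41, 0.27, 0.59, 0.37} → fail.
WE (methods 2·3): 0.25 vs {0.31, 0.20, 0.37, 0.38} → fail.
BD (methods 1·2): 0.65 vs {0.32, 0.43, 0.41, 0.64} → pass.
BD (methods 1·3): 0.55 vs {0.47, 0.37, 0.37, 0.59} → fail.
BD (methods 2·3): 0.60 vs {0.46, 0.32, 0.38, 0.37} → pass.
5 of 9 fail.

5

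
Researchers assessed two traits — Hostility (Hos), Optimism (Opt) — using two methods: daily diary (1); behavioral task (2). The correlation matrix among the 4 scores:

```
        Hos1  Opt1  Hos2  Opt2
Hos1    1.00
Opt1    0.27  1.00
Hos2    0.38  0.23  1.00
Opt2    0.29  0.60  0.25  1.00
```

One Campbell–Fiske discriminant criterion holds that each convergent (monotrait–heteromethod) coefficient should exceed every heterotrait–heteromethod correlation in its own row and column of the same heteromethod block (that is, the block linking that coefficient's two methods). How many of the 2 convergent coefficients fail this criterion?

0

Convergent coefficients and their comparison sets:
Hos (methods 1·2): 0.38 vs {0.29, 0.23} → pass.
Opt (methods 1·2): 0.60 vs {0.23, 0.29} → pass.
0 of 2 fail.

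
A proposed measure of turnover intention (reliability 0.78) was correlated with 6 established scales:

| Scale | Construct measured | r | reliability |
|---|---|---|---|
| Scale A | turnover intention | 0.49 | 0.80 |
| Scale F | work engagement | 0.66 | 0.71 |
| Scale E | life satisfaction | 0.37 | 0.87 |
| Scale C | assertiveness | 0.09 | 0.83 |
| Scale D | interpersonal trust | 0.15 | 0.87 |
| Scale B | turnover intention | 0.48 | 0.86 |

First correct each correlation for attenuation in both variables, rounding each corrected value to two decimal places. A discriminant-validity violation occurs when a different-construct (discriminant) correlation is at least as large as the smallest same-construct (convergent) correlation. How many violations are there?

Disattenuated r (r / √(r_scale · r_new)):
  Scale A (conv): 0.49 / √(0.80·0.78) = 0.62
  Scale F (disc): 0.66 / √(0.71·0.78) = 0.89
  Scale E (disc): 0.37 / √(0.87·0.78) = 0.45
  Scale C (disc): 0.09 / √(0.83·0.78) = 0.11
  Scale D (disc): 0.15 / √(0.87·0.78) = 0.18
  Scale B (conv): 0.48 / √(0.86·0.78) = 0.59
Smallest convergent = 0.59. Discriminant values: 0.89, 0.45, 0.11, 0.18; count ≥ 0.59 → 1.

1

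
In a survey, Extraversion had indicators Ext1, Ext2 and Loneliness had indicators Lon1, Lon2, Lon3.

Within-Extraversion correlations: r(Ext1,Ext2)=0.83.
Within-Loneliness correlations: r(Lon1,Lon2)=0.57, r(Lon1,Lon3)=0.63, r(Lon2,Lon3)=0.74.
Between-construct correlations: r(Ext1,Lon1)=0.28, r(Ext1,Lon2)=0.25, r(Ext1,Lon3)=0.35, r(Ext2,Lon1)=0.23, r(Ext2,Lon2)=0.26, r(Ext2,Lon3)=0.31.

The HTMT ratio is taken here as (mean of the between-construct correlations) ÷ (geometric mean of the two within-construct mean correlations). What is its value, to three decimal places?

0.382

Between-construct mean = 1.68/6 = 0.2800.
Mean within-Ext = 0.83/1 = 0.8300; mean within-Lon = 1.94/3 = 0.6467.
Geometric mean = √(0.8300 × 0.6467) = 0.7326.
HTMT = 0.2800 / 0.7326 = 0.382.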